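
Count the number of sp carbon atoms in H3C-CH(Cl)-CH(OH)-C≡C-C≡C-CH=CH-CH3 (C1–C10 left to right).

4

C1: sp3
C2: sp3
C3: sp3
C4: sp ✓
C5: sp ✓
C6: sp ✓
C7: sp ✓
C8: sp2
C9: sp2
C10: sp3
C4, C5, C6, C7 → 4 sp carbons.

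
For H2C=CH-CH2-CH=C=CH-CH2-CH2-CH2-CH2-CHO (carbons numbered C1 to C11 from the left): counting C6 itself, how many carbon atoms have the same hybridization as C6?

C6 is sp2 (one π bond).
C1: sp2 ✓
C2: sp2 ✓
C3: sp3
C4: sp2 ✓
C5: sp
C6: sp2 ✓
C7: sp3
C8: sp3
C9: sp3
C10: sp3
C11: sp2 ✓
5 carbons are sp2.

5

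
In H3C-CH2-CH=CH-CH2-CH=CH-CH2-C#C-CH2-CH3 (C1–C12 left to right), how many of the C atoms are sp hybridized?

C1: sp3
C2: sp3
C3: sp2
C4: sp2
C5: sp3
C6: sp2
C7: sp2
C8: sp3
C9: sp ✓
C10: sp ✓
C11: sp3
C12: sp3
C9, C10 → 2 sp carbons.

2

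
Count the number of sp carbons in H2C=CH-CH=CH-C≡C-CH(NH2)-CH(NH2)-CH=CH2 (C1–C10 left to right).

2

C1: sp2
C2: sp2
C3: sp2
C4: sp2
C5: sp ✓
C6: sp ✓
C7: sp3
C8: sp3
C9: sp2
C10: sp2
C5, C6 → 2 sp carbons.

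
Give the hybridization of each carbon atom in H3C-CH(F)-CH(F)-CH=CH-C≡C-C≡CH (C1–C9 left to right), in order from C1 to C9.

C1: 4 σ bonds — 4 electron domains, sp3.
C2 (4 σ bonds) has steric number 4: sp3.
C3 — 4 σ bonds. Steric number 4, so sp3.
C4 is sp2: 3 σ bonds, plus one π bond, 3 electron-density regions.
C5 — 3 σ bonds, plus one π bond. Steric number 3, so sp2.
C6 carries 2 σ bonds, plus two π bonds, giving a steric number of 2, so it is sp.
C7 has 2 σ bonds, plus two π bonds: steric number 2 → sp.
C8 carries 2 σ bonds, plus two π bonds, giving a steric number of 2, so it is sp.
C9 is sp: 2 σ bonds, plus two π bonds, 2 electron-density regions.

C1 sp3, C2 sp3, C3 sp3, C4 sp2, C5 sp2, C6 sp, C7 sp, C8 sp, C9 sp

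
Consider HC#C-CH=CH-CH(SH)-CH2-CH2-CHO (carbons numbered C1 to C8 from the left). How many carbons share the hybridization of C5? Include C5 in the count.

3

C5 is sp3 (only σ bonds).
C1: sp
C2: sp
C3: sp2
C4: sp2
C5: sp3 ✓
C6: sp3 ✓
C7: sp3 ✓
C8: sp2
3 carbons are sp3.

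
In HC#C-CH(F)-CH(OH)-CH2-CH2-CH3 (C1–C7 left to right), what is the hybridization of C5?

C5 — 4 σ bonds. Steric number 4, so sp3.

sp^3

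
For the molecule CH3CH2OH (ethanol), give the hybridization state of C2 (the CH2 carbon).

C2 (the CH2 carbon) — 4 σ bonds. Steric number 4, so sp3.

sp3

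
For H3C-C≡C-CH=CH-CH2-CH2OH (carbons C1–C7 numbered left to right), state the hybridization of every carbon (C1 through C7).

C1 — 4 σ bonds. Steric number 4, so sp3.
C2 carries 2 σ bonds, plus two π bonds, giving a steric number of 2, so it is sp.
C3 carries 2 σ bonds, plus two π bonds, giving a steric number of 2, so it is sp.
C4 has 3 σ bonds, plus one π bond: steric number 3 → sp2.
C5 (3 σ bonds, plus one π bond) has steric number 3: sp2.
C6: 4 σ bonds — 4 electron domains, sp3.
C7 has 4 σ bonds: steric number 4 → sp3.

C1 sp3, C2 sp, C3 sp, C4 sp2, C5 sp2, C6 sp3, C7 sp3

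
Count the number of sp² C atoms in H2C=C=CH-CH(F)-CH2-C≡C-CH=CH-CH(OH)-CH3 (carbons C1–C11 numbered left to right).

C1: sp2 ✓
C2: sp
C3: sp2 ✓
C4: sp3
C5: sp3
C6: sp
C7: sp
C8: sp2 ✓
C9: sp2 ✓
C10: sp3
C11: sp3
C1, C3, C8, C9 → 4 sp2 carbons.

4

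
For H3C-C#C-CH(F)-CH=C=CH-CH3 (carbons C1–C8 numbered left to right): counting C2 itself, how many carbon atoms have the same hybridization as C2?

C2 is sp (two π bonds).
C1: sp3
C2: sp ✓
C3: sp ✓
C4: sp3
C5: sp2
C6: sp ✓
C7: sp2
C8: sp3
3 carbons are sp.

3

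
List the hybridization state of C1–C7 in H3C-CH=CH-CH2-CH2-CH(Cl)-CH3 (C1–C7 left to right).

C1 sp3, C2 sp2, C3 sp2, C4 sp3, C5 sp3, C6 sp3, C7 sp3

C1 — 4 σ bonds. Steric number 4, so sp3.
C2: 3 σ bonds, plus one π bond — 3 electron domains, sp2.
C3 is sp2: 3 σ bonds, plus one π bond, 3 electron-density regions.
C4 has 4 σ bonds: steric number 4 → sp3.
C5 is sp3: 4 σ bonds, 4 electron-density regions.
C6 (4 σ bonds) has steric number 4: sp3.
C7 (4 σ bonds) has steric number 4: sp3.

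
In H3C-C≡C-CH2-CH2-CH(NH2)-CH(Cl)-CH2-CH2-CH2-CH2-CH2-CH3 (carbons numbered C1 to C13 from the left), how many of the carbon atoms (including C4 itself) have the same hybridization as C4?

C4 is sp3 (only σ bonds).
C1: sp3 ✓
C2: sp
C3: sp
C4: sp3 ✓
C5: sp3 ✓
C6: sp3 ✓
C7: sp3 ✓
C8: sp3 ✓
C9: sp3 ✓
C10: sp3 ✓
C11: sp3 ✓
C12: sp3 ✓
C13: sp3 ✓
11 carbons are sp3.

11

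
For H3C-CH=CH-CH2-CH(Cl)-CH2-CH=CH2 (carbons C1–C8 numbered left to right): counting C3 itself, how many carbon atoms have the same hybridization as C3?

4

C3 is sp2 (one π bond).
C1: sp3
C2: sp2 ✓
C3: sp2 ✓
C4: sp3
C5: sp3
C6: sp3
C7: sp2 ✓
C8: sp2 ✓
4 carbons are sp2.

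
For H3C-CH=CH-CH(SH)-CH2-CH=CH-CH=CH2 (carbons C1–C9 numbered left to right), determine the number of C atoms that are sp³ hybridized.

C1: sp3 ✓
C2: sp2
C3: sp2
C4: sp3 ✓
C5: sp3 ✓
C6: sp2
C7: sp2
C8: sp2
C9: sp2
C1, C4, C5 → 3 sp3 carbons.

3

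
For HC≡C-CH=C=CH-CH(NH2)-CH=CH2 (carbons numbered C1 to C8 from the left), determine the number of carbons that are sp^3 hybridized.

1

C1: sp
C2: sp
C3: sp2
C4: sp
C5: sp2
C6: sp3 ✓
C7: sp2
C8: sp2
C6 → 1 sp3 carbon.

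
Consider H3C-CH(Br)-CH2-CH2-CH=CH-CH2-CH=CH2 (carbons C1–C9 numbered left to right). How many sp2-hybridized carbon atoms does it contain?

C1: sp3
C2: sp3
C3: sp3
C4: sp3
C5: sp2 ✓
C6: sp2 ✓
C7: sp3
C8: sp2 ✓
C9: sp2 ✓
C5, C6, C8, C9 → 4 sp2 carbons.

4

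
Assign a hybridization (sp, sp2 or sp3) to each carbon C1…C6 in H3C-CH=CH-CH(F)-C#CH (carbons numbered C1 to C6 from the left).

C1 sp3, C2 sp2, C3 sp2, C4 sp3, C5 sp, C6 sp

C1 carries 4 σ bonds, giving a steric number of 4, so it is sp3.
C2: 3 σ bonds, plus one π bond; 3 regions of electron density → sp2.
C3 (3 σ bonds, plus one π bond) has steric number 3: sp2.
C4 is sp3: 4 σ bonds, 4 electron-density regions.
C5: 2 σ bonds, plus two π bonds; 2 regions of electron density → sp.
C6: 2 σ bonds, plus two π bonds — 2 electron domains, sp.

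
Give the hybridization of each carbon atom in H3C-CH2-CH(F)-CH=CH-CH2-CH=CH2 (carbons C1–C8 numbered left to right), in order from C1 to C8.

C1 has 4 σ bonds: steric number 4 → sp3.
C2 has 4 σ bonds: steric number 4 → sp3.
C3 (4 σ bonds) has steric number 4: sp3.
C4 carries 3 σ bonds, plus one π bond, giving a steric number of 3, so it is sp2.
C5: 3 σ bonds, plus one π bond — 3 electron domains, sp2.
C6: 4 σ bonds — 4 electron domains, sp3.
C7 — 3 σ bonds, plus one π bond. Steric number 3, so sp2.
C8 carries 3 σ bonds, plus one π bond, giving a steric number of 3, so it is sp2.

C1 sp3, C2 sp3, C3 sp3, C4 sp2, C5 sp2, C6 sp3, C7 sp2, C8 sp2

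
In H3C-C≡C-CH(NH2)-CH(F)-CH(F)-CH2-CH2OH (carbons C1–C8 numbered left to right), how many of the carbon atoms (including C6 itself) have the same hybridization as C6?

C6 is sp3 (only σ bonds).
C1: sp3 ✓
C2: sp
C3: sp
C4: sp3 ✓
C5: sp3 ✓
C6: sp3 ✓
C7: sp3 ✓
C8: sp3 ✓
6 carbons are sp3.

6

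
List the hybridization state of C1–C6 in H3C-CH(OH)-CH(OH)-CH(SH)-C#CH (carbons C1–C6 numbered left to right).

C1 sp3, C2 sp3, C3 sp3, C4 sp3, C5 sp, C6 sp

C1 has 4 σ bonds: steric number 4 → sp3.
C2 — 4 σ bonds. Steric number 4, so sp3.
C3: 4 σ bonds; 4 regions of electron density → sp3.
C4 is sp3: 4 σ bonds, 4 electron-density regions.
C5 carries 2 σ bonds, plus two π bonds, giving a steric number of 2, so it is sp.
C6: 2 σ bonds, plus two π bonds; 2 regions of electron density → sp.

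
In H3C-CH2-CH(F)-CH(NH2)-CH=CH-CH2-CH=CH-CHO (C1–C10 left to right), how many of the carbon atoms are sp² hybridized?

5

C1: sp3
C2: sp3
C3: sp3
C4: sp3
C5: sp2 ✓
C6: sp2 ✓
C7: sp3
C8: sp2 ✓
C9: sp2 ✓
C10: sp2 ✓
C5, C6, C8, C9, C10 → 5 sp2 carbons.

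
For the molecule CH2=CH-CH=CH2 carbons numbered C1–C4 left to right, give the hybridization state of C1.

C1 carries 3 σ bonds, plus one π bond, giving a steric number of 3, so it is sp2.

sp²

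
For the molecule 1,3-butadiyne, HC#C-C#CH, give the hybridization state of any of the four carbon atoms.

Every carbon is part of a C≡C triple bond: two σ regions → sp.

sp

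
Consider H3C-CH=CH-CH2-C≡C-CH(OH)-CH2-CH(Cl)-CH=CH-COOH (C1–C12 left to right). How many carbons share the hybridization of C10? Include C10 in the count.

C10 is sp2 (one π bond).
C1: sp3
C2: sp2 ✓
C3: sp2 ✓
C4: sp3
C5: sp
C6: sp
C7: sp3
C8: sp3
C9: sp3
C10: sp2 ✓
C11: sp2 ✓
C12: sp2 ✓
5 carbons are sp2.

5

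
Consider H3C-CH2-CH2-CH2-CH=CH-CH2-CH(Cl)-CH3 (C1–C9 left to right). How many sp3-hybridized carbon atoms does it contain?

C1: sp3 ✓
C2: sp3 ✓
C3: sp3 ✓
C4: sp3 ✓
C5: sp2
C6: sp2
C7: sp3 ✓
C8: sp3 ✓
C9: sp3 ✓
C1, C2, C3, C4, C7, C8, C9 → 7 sp3 carbons.

7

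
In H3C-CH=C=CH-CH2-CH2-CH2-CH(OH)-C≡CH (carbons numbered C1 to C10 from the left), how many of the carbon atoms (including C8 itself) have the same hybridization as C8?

C8 is sp3 (only σ bonds).
C1: sp3 ✓
C2: sp2
C3: sp
C4: sp2
C5: sp3 ✓
C6: sp3 ✓
C7: sp3 ✓
C8: sp3 ✓
C9: sp
C10: sp
5 carbons are sp3.

5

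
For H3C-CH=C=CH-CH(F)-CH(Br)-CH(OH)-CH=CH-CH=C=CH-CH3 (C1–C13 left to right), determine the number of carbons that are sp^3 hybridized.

5

C1: sp3 ✓
C2: sp2
C3: sp
C4: sp2
C5: sp3 ✓
C6: sp3 ✓
C7: sp3 ✓
C8: sp2
C9: sp2
C10: sp2
C11: sp
C12: sp2
C13: sp3 ✓
C1, C5, C6, C7, C13 → 5 sp3 carbons.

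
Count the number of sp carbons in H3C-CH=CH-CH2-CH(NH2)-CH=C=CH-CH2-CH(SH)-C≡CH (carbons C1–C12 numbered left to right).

3

C1: sp3
C2: sp2
C3: sp2
C4: sp3
C5: sp3
C6: sp2
C7: sp ✓
C8: sp2
C9: sp3
C10: sp3
C11: sp ✓
C12: sp ✓
C7, C11, C12 → 3 sp carbons.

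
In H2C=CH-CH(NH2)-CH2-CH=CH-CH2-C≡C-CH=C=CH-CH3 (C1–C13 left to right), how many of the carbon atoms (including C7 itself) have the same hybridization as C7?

4

C7 is sp3 (only σ bonds).
C1: sp2
C2: sp2
C3: sp3 ✓
C4: sp3 ✓
C5: sp2
C6: sp2
C7: sp3 ✓
C8: sp
C9: sp
C10: sp2
C11: sp
C12: sp2
C13: sp3 ✓
4 carbons are sp3.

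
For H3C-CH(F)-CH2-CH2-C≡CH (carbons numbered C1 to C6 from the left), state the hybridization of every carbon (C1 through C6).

C1 sp3, C2 sp3, C3 sp3, C4 sp3, C5 sp, C6 sp

C1: 4 σ bonds; 4 regions of electron density → sp3.
C2 has 4 σ bonds: steric number 4 → sp3.
C3 (4 σ bonds) has steric number 4: sp3.
C4 is sp3: 4 σ bonds, 4 electron-density regions.
C5 carries 2 σ bonds, plus two π bonds, giving a steric number of 2, so it is sp.
C6 — 2 σ bonds, plus two π bonds. Steric number 2, so sp.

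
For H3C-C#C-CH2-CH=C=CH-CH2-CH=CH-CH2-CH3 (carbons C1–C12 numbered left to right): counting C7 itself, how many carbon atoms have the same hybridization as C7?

C7 is sp2 (one π bond).
C1: sp3
C2: sp
C3: sp
C4: sp3
C5: sp2 ✓
C6: sp
C7: sp2 ✓
C8: sp3
C9: sp2 ✓
C10: sp2 ✓
C11: sp3
C12: sp3
4 carbons are sp2.

4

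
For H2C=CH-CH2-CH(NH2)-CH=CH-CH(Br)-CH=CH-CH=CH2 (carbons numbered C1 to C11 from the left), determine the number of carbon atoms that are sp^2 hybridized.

8

C1: sp2 ✓
C2: sp2 ✓
C3: sp3
C4: sp3
C5: sp2 ✓
C6: sp2 ✓
C7: sp3
C8: sp2 ✓
C9: sp2 ✓
C10: sp2 ✓
C11: sp2 ✓
C1, C2, C5, C6, C8, C9, C10, C11 → 8 sp2 carbons.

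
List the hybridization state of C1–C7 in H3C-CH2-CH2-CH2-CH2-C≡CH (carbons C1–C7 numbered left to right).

C1 sp3, C2 sp3, C3 sp3, C4 sp3, C5 sp3, C6 sp, C7 sp

C1 has 4 σ bonds: steric number 4 → sp3.
C2 — 4 σ bonds. Steric number 4, so sp3.
C3 is sp3: 4 σ bonds, 4 electron-density regions.
C4: 4 σ bonds; 4 regions of electron density → sp3.
C5 — 4 σ bonds. Steric number 4, so sp3.
C6 is sp: 2 σ bonds, plus two π bonds, 2 electron-density regions.
C7 (2 σ bonds, plus two π bonds) has steric number 2: sp.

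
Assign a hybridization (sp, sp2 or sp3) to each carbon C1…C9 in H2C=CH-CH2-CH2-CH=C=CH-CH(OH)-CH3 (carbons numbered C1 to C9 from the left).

C1 has 3 σ bonds, plus one π bond: steric number 3 → sp2.
C2: 3 σ bonds, plus one π bond — 3 electron domains, sp2.
C3 — 4 σ bonds. Steric number 4, so sp3.
C4 (4 σ bonds) has steric number 4: sp3.
C5: 3 σ bonds, plus one π bond; 3 regions of electron density → sp2.
C6: 2 σ bonds, plus two π bonds — 2 electron domains, sp.
C7 — 3 σ bonds, plus one π bond. Steric number 3, so sp2.
C8: 4 σ bonds; 4 regions of electron density → sp3.
C9: 4 σ bonds — 4 electron domains, sp3.

C1 sp2, C2 sp2, C3 sp3, C4 sp3, C5 sp2, C6 sp, C7 sp2, C8 sp3, C9 sp3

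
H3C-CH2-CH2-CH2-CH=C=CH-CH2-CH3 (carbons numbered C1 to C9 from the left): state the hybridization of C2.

sp^3

C2: 4 σ bonds — 4 electron domains, sp3.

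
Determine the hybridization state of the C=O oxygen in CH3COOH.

sp²

The C=O oxygen carries 1 σ bond and 2 lone pairs, plus one π bond, giving a steric number of 3, so it is sp2.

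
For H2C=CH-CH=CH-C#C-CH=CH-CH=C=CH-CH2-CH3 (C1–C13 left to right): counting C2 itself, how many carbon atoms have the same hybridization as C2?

C2 is sp2 (one π bond).
C1: sp2 ✓
C2: sp2 ✓
C3: sp2 ✓
C4: sp2 ✓
C5: sp
C6: sp
C7: sp2 ✓
C8: sp2 ✓
C9: sp2 ✓
C10: sp
C11: sp2 ✓
C12: sp3
C13: sp3
8 carbons are sp2.

8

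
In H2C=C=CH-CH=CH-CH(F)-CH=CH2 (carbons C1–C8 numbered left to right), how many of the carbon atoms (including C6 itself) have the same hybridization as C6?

1

C6 is sp3 (only σ bonds).
C1: sp2
C2: sp
C3: sp2
C4: sp2
C5: sp2
C6: sp3 ✓
C7: sp2
C8: sp2
1 carbon is sp3.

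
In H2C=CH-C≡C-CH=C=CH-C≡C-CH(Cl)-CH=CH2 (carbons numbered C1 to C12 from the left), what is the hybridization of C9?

C9 — 2 σ bonds, plus two π bonds. Steric number 2, so sp.

sp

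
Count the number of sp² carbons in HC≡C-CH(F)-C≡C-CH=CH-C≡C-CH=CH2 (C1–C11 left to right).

4

C1: sp
C2: sp
C3: sp3
C4: sp
C5: sp
C6: sp2 ✓
C7: sp2 ✓
C8: sp
C9: sp
C10: sp2 ✓
C11: sp2 ✓
C6, C7, C10, C11 → 4 sp2 carbons.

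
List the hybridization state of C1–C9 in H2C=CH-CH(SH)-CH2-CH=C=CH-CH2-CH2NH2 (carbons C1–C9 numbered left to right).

C1 has 3 σ bonds, plus one π bond: steric number 3 → sp2.
C2 is sp2: 3 σ bonds, plus one π bond, 3 electron-density regions.
C3 — 4 σ bonds. Steric number 4, so sp3.
C4 carries 4 σ bonds, giving a steric number of 4, so it is sp3.
C5: 3 σ bonds, plus one π bond — 3 electron domains, sp2.
C6 is sp: 2 σ bonds, plus two π bonds, 2 electron-density regions.
C7 (3 σ bonds, plus one π bond) has steric number 3: sp2.
C8: 4 σ bonds — 4 electron domains, sp3.
C9: 4 σ bonds; 4 regions of electron density → sp3.

C1 sp2, C2 sp2, C3 sp3, C4 sp3, C5 sp2, C6 sp, C7 sp2, C8 sp3, C9 sp3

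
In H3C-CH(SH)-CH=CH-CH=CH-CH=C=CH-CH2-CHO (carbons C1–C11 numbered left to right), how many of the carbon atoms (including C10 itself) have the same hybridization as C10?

C10 is sp3 (only σ bonds).
C1: sp3 ✓
C2: sp3 ✓
C3: sp2
C4: sp2
C5: sp2
C6: sp2
C7: sp2
C8: sp
C9: sp2
C10: sp3 ✓
C11: sp2
3 carbons are sp3.

3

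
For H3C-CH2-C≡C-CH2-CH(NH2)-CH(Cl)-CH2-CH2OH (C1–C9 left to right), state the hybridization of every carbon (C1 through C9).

C1: 4 σ bonds — 4 electron domains, sp3.
C2: 4 σ bonds — 4 electron domains, sp3.
C3 — 2 σ bonds, plus two π bonds. Steric number 2, so sp.
C4 (2 σ bonds, plus two π bonds) has steric number 2: sp.
C5 carries 4 σ bonds, giving a steric number of 4, so it is sp3.
C6 has 4 σ bonds: steric number 4 → sp3.
C7: 4 σ bonds — 4 electron domains, sp3.
C8: 4 σ bonds — 4 electron domains, sp3.
C9: 4 σ bonds; 4 regions of electron density → sp3.

C1 sp3, C2 sp3, C3 sp, C4 sp, C5 sp3, C6 sp3, C7 sp3, C8 sp3, C9 sp3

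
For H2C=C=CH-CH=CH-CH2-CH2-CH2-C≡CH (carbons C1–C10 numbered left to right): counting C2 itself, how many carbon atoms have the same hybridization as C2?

C2 is sp (two π bonds).
C1: sp2
C2: sp ✓
C3: sp2
C4: sp2
C5: sp2
C6: sp3
C7: sp3
C8: sp3
C9: sp ✓
C10: sp ✓
3 carbons are sp.

3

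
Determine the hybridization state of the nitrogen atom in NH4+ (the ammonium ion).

Four σ bonds, no lone pair → sp3, tetrahedral.

sp^3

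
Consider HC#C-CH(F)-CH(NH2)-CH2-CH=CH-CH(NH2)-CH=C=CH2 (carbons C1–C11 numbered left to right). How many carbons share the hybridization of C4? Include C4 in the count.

C4 is sp3 (only σ bonds).
C1: sp
C2: sp
C3: sp3 ✓
C4: sp3 ✓
C5: sp3 ✓
C6: sp2
C7: sp2
C8: sp3 ✓
C9: sp2
C10: sp
C11: sp2
4 carbons are sp3.

4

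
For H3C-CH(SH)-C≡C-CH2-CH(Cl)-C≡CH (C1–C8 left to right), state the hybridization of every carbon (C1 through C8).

C1 sp3, C2 sp3, C3 sp, C4 sp, C5 sp3, C6 sp3, C7 sp, C8 sp

C1 (4 σ bonds) has steric number 4: sp3.
C2 carries 4 σ bonds, giving a steric number of 4, so it is sp3.
C3 is sp: 2 σ bonds, plus two π bonds, 2 electron-density regions.
C4 is sp: 2 σ bonds, plus two π bonds, 2 electron-density regions.
C5 (4 σ bonds) has steric number 4: sp3.
C6: 4 σ bonds; 4 regions of electron density → sp3.
C7: 2 σ bonds, plus two π bonds — 2 electron domains, sp.
C8: 2 σ bonds, plus two π bonds; 2 regions of electron density → sp.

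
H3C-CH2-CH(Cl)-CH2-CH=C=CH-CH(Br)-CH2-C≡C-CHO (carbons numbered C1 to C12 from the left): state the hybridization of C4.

C4 is sp3: 4 σ bonds, 4 electron-density regions.

sp^3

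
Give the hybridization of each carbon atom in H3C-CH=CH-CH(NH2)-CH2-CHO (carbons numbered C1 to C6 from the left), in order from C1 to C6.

C1 carries 4 σ bonds, giving a steric number of 4, so it is sp3.
C2 has 3 σ bonds, plus one π bond: steric number 3 → sp2.
C3 has 3 σ bonds, plus one π bond: steric number 3 → sp2.
C4 — 4 σ bonds. Steric number 4, so sp3.
C5 has 4 σ bonds: steric number 4 → sp3.
C6 — 3 σ bonds, plus one π bond. Steric number 3, so sp2.

C1 sp3, C2 sp2, C3 sp2, C4 sp3, C5 sp3, C6 sp2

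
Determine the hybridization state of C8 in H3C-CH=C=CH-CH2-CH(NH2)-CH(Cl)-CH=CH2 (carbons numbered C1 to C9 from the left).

sp^2

C8 is sp2: 3 σ bonds, plus one π bond, 3 electron-density regions.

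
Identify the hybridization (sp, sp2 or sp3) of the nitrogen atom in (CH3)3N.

sp³

The nitrogen atom (3 σ bonds and 1 lone pair) has steric number 4: sp3.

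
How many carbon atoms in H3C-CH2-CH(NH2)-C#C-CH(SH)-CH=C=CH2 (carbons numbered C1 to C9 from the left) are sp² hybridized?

2

C1: sp3
C2: sp3
C3: sp3
C4: sp
C5: sp
C6: sp3
C7: sp2 ✓
C8: sp
C9: sp2 ✓
C7, C9 → 2 sp2 carbons.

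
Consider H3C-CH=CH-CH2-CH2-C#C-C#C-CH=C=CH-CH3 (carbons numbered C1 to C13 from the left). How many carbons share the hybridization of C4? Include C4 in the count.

4

C4 is sp3 (only σ bonds).
C1: sp3 ✓
C2: sp2
C3: sp2
C4: sp3 ✓
C5: sp3 ✓
C6: sp
C7: sp
C8: sp
C9: sp
C10: sp2
C11: sp
C12: sp2
C13: sp3 ✓
4 carbons are sp3.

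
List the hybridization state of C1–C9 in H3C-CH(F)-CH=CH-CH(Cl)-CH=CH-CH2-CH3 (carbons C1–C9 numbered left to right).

C1 is sp3: 4 σ bonds, 4 electron-density regions.
C2 is sp3: 4 σ bonds, 4 electron-density regions.
C3 has 3 σ bonds, plus one π bond: steric number 3 → sp2.
C4 is sp2: 3 σ bonds, plus one π bond, 3 electron-density regions.
C5: 4 σ bonds; 4 regions of electron density → sp3.
C6 (3 σ bonds, plus one π bond) has steric number 3: sp2.
C7 is sp2: 3 σ bonds, plus one π bond, 3 electron-density regions.
C8 carries 4 σ bonds, giving a steric number of 4, so it is sp3.
C9 is sp3: 4 σ bonds, 4 electron-density regions.

C1 sp3, C2 sp3, C3 sp2, C4 sp2, C5 sp3, C6 sp2, C7 sp2, C8 sp3, C9 sp3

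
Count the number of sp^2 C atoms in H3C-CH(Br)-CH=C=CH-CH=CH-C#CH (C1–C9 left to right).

C1: sp3
C2: sp3
C3: sp2 ✓
C4: sp
C5: sp2 ✓
C6: sp2 ✓
C7: sp2 ✓
C8: sp
C9: sp
C3, C5, C6, C7 → 4 sp2 carbons.

4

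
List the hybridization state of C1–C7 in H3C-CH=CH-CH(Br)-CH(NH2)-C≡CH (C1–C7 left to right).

C1 has 4 σ bonds: steric number 4 → sp3.
C2: 3 σ bonds, plus one π bond — 3 electron domains, sp2.
C3 (3 σ bonds, plus one π bond) has steric number 3: sp2.
C4: 4 σ bonds — 4 electron domains, sp3.
C5 (4 σ bonds) has steric number 4: sp3.
C6 is sp: 2 σ bonds, plus two π bonds, 2 electron-density regions.
C7 is sp: 2 σ bonds, plus two π bonds, 2 electron-density regions.

C1 sp3, C2 sp2, C3 sp2, C4 sp3, C5 sp3, C6 sp, C7 sp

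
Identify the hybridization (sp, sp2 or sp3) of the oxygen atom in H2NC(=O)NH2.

sp^2

The oxygen atom carries 1 σ bond and 2 lone pairs, plus one π bond, giving a steric number of 3, so it is sp2.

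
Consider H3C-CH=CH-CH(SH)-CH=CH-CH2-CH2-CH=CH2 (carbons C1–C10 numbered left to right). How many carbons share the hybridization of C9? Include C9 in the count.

6

C9 is sp2 (one π bond).
C1: sp3
C2: sp2 ✓
C3: sp2 ✓
C4: sp3
C5: sp2 ✓
C6: sp2 ✓
C7: sp3
C8: sp3
C9: sp2 ✓
C10: sp2 ✓
6 carbons are sp2.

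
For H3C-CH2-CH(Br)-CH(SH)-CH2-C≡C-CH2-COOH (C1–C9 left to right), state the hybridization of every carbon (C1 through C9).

C1: 4 σ bonds — 4 electron domains, sp3.
C2 is sp3: 4 σ bonds, 4 electron-density regions.
C3 has 4 σ bonds: steric number 4 → sp3.
C4 carries 4 σ bonds, giving a steric number of 4, so it is sp3.
C5 carries 4 σ bonds, giving a steric number of 4, so it is sp3.
C6 — 2 σ bonds, plus two π bonds. Steric number 2, so sp.
C7: 2 σ bonds, plus two π bonds; 2 regions of electron density → sp.
C8 has 4 σ bonds: steric number 4 → sp3.
C9 is sp2: 3 σ bonds, plus one π bond, 3 electron-density regions.

C1 sp3, C2 sp3, C3 sp3, C4 sp3, C5 sp3, C6 sp, C7 sp, C8 sp3, C9 sp2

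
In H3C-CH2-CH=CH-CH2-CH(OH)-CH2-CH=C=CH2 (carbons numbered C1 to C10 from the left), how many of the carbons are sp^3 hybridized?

C1: sp3 ✓
C2: sp3 ✓
C3: sp2
C4: sp2
C5: sp3 ✓
C6: sp3 ✓
C7: sp3 ✓
C8: sp2
C9: sp
C10: sp2
C1, C2, C5, C6, C7 → 5 sp3 carbons.

5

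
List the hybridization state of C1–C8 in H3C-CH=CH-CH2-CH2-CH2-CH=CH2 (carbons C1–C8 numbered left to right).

C1 sp3, C2 sp2, C3 sp2, C4 sp3, C5 sp3, C6 sp3, C7 sp2, C8 sp2

C1 is sp3: 4 σ bonds, 4 electron-density regions.
C2: 3 σ bonds, plus one π bond — 3 electron domains, sp2.
C3 has 3 σ bonds, plus one π bond: steric number 3 → sp2.
C4 is sp3: 4 σ bonds, 4 electron-density regions.
C5 carries 4 σ bonds, giving a steric number of 4, so it is sp3.
C6 has 4 σ bonds: steric number 4 → sp3.
C7: 3 σ bonds, plus one π bond — 3 electron domains, sp2.
C8: 3 σ bonds, plus one π bond — 3 electron domains, sp2.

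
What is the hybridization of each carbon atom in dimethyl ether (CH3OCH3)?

sp3

Each carbon atom — 4 σ bonds. Steric number 4, so sp3.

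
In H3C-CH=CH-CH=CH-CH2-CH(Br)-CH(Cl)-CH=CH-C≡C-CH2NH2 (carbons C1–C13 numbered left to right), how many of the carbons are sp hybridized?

2

C1: sp3
C2: sp2
C3: sp2
C4: sp2
C5: sp2
C6: sp3
C7: sp3
C8: sp3
C9: sp2
C10: sp2
C11: sp ✓
C12: sp ✓
C13: sp3
C11, C12 → 2 sp carbons.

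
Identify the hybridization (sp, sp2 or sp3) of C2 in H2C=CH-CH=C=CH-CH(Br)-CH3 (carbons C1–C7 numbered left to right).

sp^2

C2 — 3 σ bonds, plus one π bond. Steric number 3, so sp2.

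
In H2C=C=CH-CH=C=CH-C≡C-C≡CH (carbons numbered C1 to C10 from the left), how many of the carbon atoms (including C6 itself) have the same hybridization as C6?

4

C6 is sp2 (one π bond).
C1: sp2 ✓
C2: sp
C3: sp2 ✓
C4: sp2 ✓
C5: sp
C6: sp2 ✓
C7: sp
C8: sp
C9: sp
C10: sp
4 carbons are sp2.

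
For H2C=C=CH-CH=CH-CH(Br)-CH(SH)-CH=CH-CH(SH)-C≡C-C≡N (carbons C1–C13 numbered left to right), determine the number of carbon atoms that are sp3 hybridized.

C1: sp2
C2: sp
C3: sp2
C4: sp2
C5: sp2
C6: sp3 ✓
C7: sp3 ✓
C8: sp2
C9: sp2
C10: sp3 ✓
C11: sp
C12: sp
C13: sp
C6, C7, C10 → 3 sp3 carbons.

3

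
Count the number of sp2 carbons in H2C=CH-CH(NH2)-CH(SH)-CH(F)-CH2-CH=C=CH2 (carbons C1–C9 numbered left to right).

4

C1: sp2 ✓
C2: sp2 ✓
C3: sp3
C4: sp3
C5: sp3
C6: sp3
C7: sp2 ✓
C8: sp
C9: sp2 ✓
C1, C2, C7, C9 → 4 sp2 carbons.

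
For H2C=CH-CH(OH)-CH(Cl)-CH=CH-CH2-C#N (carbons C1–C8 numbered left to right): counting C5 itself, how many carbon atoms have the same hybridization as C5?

4

C5 is sp2 (one π bond).
C1: sp2 ✓
C2: sp2 ✓
C3: sp3
C4: sp3
C5: sp2 ✓
C6: sp2 ✓
C7: sp3
C8: sp
4 carbons are sp2.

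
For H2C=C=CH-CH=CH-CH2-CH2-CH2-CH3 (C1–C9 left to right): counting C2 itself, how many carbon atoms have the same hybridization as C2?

1

C2 is sp (two π bonds).
C1: sp2
C2: sp ✓
C3: sp2
C4: sp2
C5: sp2
C6: sp3
C7: sp3
C8: sp3
C9: sp3
1 carbon is sp.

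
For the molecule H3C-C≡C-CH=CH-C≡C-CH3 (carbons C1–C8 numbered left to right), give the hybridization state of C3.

C3 — 2 σ bonds, plus two π bonds. Steric number 2, so sp.

sp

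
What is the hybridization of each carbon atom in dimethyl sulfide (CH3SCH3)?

sp3

Each carbon atom has 4 σ bonds: steric number 4 → sp3.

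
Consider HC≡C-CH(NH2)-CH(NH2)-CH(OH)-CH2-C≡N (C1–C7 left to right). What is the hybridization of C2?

C2 — 2 σ bonds, plus two π bonds. Steric number 2, so sp.

sp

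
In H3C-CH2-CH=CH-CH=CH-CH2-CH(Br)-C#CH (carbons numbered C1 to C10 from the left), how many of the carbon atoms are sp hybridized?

2

C1: sp3
C2: sp3
C3: sp2
C4: sp2
C5: sp2
C6: sp2
C7: sp3
C8: sp3
C9: sp ✓
C10: sp ✓
C9, C10 → 2 sp carbons.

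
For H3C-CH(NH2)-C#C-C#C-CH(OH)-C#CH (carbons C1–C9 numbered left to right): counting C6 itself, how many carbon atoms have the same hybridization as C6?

6

C6 is sp (two π bonds).
C1: sp3
C2: sp3
C3: sp ✓
C4: sp ✓
C5: sp ✓
C6: sp ✓
C7: sp3
C8: sp ✓
C9: sp ✓
6 carbons are sp.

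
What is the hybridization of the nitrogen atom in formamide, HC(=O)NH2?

Amide resonance delocalises the N lone pair; N is planar sp2.

sp2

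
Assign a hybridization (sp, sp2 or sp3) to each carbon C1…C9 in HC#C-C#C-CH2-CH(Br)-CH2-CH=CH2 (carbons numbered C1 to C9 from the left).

C1: 2 σ bonds, plus two π bonds; 2 regions of electron density → sp.
C2 — 2 σ bonds, plus two π bonds. Steric number 2, so sp.
C3 has 2 σ bonds, plus two π bonds: steric number 2 → sp.
C4 carries 2 σ bonds, plus two π bonds, giving a steric number of 2, so it is sp.
C5 (4 σ bonds) has steric number 4: sp3.
C6 (4 σ bonds) has steric number 4: sp3.
C7 has 4 σ bonds: steric number 4 → sp3.
C8 — 3 σ bonds, plus one π bond. Steric number 3, so sp2.
C9 — 3 σ bonds, plus one π bond. Steric number 3, so sp2.

C1 sp, C2 sp, C3 sp, C4 sp, C5 sp3, C6 sp3, C7 sp3, C8 sp2, C9 sp2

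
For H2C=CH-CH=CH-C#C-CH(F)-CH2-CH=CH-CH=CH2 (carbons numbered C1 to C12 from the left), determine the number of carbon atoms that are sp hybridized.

C1: sp2
C2: sp2
C3: sp2
C4: sp2
C5: sp ✓
C6: sp ✓
C7: sp3
C8: sp3
C9: sp2
C10: sp2
C11: sp2
C12: sp2
C5, C6 → 2 sp carbons.

2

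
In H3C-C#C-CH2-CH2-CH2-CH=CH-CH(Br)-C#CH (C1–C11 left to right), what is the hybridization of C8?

C8 (3 σ bonds, plus one π bond) has steric number 3: sp2.

sp²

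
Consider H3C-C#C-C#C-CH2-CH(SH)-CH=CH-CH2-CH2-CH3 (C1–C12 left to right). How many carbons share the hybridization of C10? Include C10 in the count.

C10 is sp3 (only σ bonds).
C1: sp3 ✓
C2: sp
C3: sp
C4: sp
C5: sp
C6: sp3 ✓
C7: sp3 ✓
C8: sp2
C9: sp2
C10: sp3 ✓
C11: sp3 ✓
C12: sp3 ✓
6 carbons are sp3.

6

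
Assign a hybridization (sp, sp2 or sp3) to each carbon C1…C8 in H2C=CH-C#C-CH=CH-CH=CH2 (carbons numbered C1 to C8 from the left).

C1 sp2, C2 sp2, C3 sp, C4 sp, C5 sp2, C6 sp2, C7 sp2, C8 sp2

C1: 3 σ bonds, plus one π bond; 3 regions of electron density → sp2.
C2 — 3 σ bonds, plus one π bond. Steric number 3, so sp2.
C3: 2 σ bonds, plus two π bonds; 2 regions of electron density → sp.
C4 (2 σ bonds, plus two π bonds) has steric number 2: sp.
C5 carries 3 σ bonds, plus one π bond, giving a steric number of 3, so it is sp2.
C6 has 3 σ bonds, plus one π bond: steric number 3 → sp2.
C7 carries 3 σ bonds, plus one π bond, giving a steric number of 3, so it is sp2.
C8: 3 σ bonds, plus one π bond; 3 regions of electron density → sp2.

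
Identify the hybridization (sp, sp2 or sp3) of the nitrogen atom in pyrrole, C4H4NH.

sp2

N has three σ bonds; its lone pair occupies the p orbital and is part of the aromatic π system, so N is sp2 (not the sp3 a naive steric count of 4 would give).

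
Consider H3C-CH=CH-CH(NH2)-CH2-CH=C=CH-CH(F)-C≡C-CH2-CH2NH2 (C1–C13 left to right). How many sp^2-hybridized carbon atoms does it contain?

C1: sp3
C2: sp2 ✓
C3: sp2 ✓
C4: sp3
C5: sp3
C6: sp2 ✓
C7: sp
C8: sp2 ✓
C9: sp3
C10: sp
C11: sp
C12: sp3
C13: sp3
C2, C3, C6, C8 → 4 sp2 carbons.

4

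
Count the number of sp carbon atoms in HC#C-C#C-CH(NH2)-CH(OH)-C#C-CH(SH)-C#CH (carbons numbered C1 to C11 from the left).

8

C1: sp ✓
C2: sp ✓
C3: sp ✓
C4: sp ✓
C5: sp3
C6: sp3
C7: sp ✓
C8: sp ✓
C9: sp3
C10: sp ✓
C11: sp ✓
C1, C2, C3, C4, C7, C8, C10, C11 → 8 sp carbons.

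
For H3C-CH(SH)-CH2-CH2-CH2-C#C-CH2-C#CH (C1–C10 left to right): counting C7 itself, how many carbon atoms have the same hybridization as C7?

4

C7 is sp (two π bonds).
C1: sp3
C2: sp3
C3: sp3
C4: sp3
C5: sp3
C6: sp ✓
C7: sp ✓
C8: sp3
C9: sp ✓
C10: sp ✓
4 carbons are sp.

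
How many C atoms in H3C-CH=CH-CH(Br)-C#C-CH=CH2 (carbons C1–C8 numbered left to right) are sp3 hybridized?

2

C1: sp3 ✓
C2: sp2
C3: sp2
C4: sp3 ✓
C5: sp
C6: sp
C7: sp2
C8: sp2
C1, C4 → 2 sp3 carbons.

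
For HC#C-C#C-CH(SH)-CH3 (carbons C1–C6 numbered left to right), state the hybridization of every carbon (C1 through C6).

C1 (2 σ bonds, plus two π bonds) has steric number 2: sp.
C2 has 2 σ bonds, plus two π bonds: steric number 2 → sp.
C3 is sp: 2 σ bonds, plus two π bonds, 2 electron-density regions.
C4 carries 2 σ bonds, plus two π bonds, giving a steric number of 2, so it is sp.
C5 has 4 σ bonds: steric number 4 → sp3.
C6 (4 σ bonds) has steric number 4: sp3.

C1 sp, C2 sp, C3 sp, C4 sp, C5 sp3, C6 sp3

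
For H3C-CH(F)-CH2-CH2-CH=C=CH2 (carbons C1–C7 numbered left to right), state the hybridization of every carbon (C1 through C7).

C1 sp3, C2 sp3, C3 sp3, C4 sp3, C5 sp2, C6 sp, C7 sp2

C1 carries 4 σ bonds, giving a steric number of 4, so it is sp3.
C2 — 4 σ bonds. Steric number 4, so sp3.
C3 is sp3: 4 σ bonds, 4 electron-density regions.
C4: 4 σ bonds — 4 electron domains, sp3.
C5 has 3 σ bonds, plus one π bond: steric number 3 → sp2.
C6 is sp: 2 σ bonds, plus two π bonds, 2 electron-density regions.
C7: 3 σ bonds, plus one π bond; 3 regions of electron density → sp2.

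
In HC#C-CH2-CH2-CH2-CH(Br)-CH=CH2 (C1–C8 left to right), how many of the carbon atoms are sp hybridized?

2

C1: sp ✓
C2: sp ✓
C3: sp3
C4: sp3
C5: sp3
C6: sp3
C7: sp2
C8: sp2
C1, C2 → 2 sp carbons.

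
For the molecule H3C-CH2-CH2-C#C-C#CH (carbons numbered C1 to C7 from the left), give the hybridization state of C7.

C7 — 2 σ bonds, plus two π bonds. Steric number 2, so sp.

sp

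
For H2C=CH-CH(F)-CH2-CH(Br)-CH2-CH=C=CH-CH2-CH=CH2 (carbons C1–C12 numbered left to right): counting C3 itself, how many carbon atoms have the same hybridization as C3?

C3 is sp3 (only σ bonds).
C1: sp2
C2: sp2
C3: sp3 ✓
C4: sp3 ✓
C5: sp3 ✓
C6: sp3 ✓
C7: sp2
C8: sp
C9: sp2
C10: sp3 ✓
C11: sp2
C12: sp2
5 carbons are sp3.

5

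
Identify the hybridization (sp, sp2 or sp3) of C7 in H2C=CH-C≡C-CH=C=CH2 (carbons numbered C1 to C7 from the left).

sp2

C7 is sp2: 3 σ bonds, plus one π bond, 3 electron-density regions.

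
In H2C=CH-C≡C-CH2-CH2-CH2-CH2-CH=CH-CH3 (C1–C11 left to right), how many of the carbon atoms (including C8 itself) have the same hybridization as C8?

5

C8 is sp3 (only σ bonds).
C1: sp2
C2: sp2
C3: sp
C4: sp
C5: sp3 ✓
C6: sp3 ✓
C7: sp3 ✓
C8: sp3 ✓
C9: sp2
C10: sp2
C11: sp3 ✓
5 carbons are sp3.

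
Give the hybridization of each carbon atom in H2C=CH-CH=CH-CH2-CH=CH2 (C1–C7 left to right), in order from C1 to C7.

C1 is sp2: 3 σ bonds, plus one π bond, 3 electron-density regions.
C2 — 3 σ bonds, plus one π bond. Steric number 3, so sp2.
C3 — 3 σ bonds, plus one π bond. Steric number 3, so sp2.
C4: 3 σ bonds, plus one π bond — 3 electron domains, sp2.
C5 carries 4 σ bonds, giving a steric number of 4, so it is sp3.
C6: 3 σ bonds, plus one π bond — 3 electron domains, sp2.
C7: 3 σ bonds, plus one π bond; 3 regions of electron density → sp2.

C1 sp2, C2 sp2, C3 sp2, C4 sp2, C5 sp3, C6 sp2, C7 sp2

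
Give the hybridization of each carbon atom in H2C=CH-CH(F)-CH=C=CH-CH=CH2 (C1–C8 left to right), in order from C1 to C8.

C1 is sp2: 3 σ bonds, plus one π bond, 3 electron-density regions.
C2 carries 3 σ bonds, plus one π bond, giving a steric number of 3, so it is sp2.
C3 carries 4 σ bonds, giving a steric number of 4, so it is sp3.
C4: 3 σ bonds, plus one π bond; 3 regions of electron density → sp2.
C5: 2 σ bonds, plus two π bonds; 2 regions of electron density → sp.
C6 — 3 σ bonds, plus one π bond. Steric number 3, so sp2.
C7 has 3 σ bonds, plus one π bond: steric number 3 → sp2.
C8 carries 3 σ bonds, plus one π bond, giving a steric number of 3, so it is sp2.

C1 sp2, C2 sp2, C3 sp3, C4 sp2, C5 sp, C6 sp2, C7 sp2, C8 sp2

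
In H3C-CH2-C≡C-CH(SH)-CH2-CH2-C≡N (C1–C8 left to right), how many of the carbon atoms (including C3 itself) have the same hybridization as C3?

3

C3 is sp (two π bonds).
C1: sp3
C2: sp3
C3: sp ✓
C4: sp ✓
C5: sp3
C6: sp3
C7: sp3
C8: sp ✓
3 carbons are sp.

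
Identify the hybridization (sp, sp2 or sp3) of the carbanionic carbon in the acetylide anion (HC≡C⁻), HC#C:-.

One σ bond + one lone pair = steric number 2 → sp.

sp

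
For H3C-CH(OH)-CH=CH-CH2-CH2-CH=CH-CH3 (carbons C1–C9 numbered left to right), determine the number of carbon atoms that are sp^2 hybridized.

4

C1: sp3
C2: sp3
C3: sp2 ✓
C4: sp2 ✓
C5: sp3
C6: sp3
C7: sp2 ✓
C8: sp2 ✓
C9: sp3
C3, C4, C7, C8 → 4 sp2 carbons.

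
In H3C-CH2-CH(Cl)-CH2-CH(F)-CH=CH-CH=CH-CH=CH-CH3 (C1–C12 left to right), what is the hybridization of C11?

sp²

C11 has 3 σ bonds, plus one π bond: steric number 3 → sp2.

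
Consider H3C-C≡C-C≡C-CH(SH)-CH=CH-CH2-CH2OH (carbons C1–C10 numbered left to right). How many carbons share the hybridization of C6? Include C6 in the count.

C6 is sp3 (only σ bonds).
C1: sp3 ✓
C2: sp
C3: sp
C4: sp
C5: sp
C6: sp3 ✓
C7: sp2
C8: sp2
C9: sp3 ✓
C10: sp3 ✓
4 carbons are sp3.

4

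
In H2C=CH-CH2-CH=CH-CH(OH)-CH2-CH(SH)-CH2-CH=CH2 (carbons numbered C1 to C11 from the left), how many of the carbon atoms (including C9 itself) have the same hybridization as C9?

5

C9 is sp3 (only σ bonds).
C1: sp2
C2: sp2
C3: sp3 ✓
C4: sp2
C5: sp2
C6: sp3 ✓
C7: sp3 ✓
C8: sp3 ✓
C9: sp3 ✓
C10: sp2
C11: sp2
5 carbons are sp3.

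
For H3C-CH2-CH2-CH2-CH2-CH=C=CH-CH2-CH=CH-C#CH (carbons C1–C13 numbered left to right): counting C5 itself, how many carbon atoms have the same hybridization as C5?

6

C5 is sp3 (only σ bonds).
C1: sp3 ✓
C2: sp3 ✓
C3: sp3 ✓
C4: sp3 ✓
C5: sp3 ✓
C6: sp2
C7: sp
C8: sp2
C9: sp3 ✓
C10: sp2
C11: sp2
C12: sp
C13: sp
6 carbons are sp3.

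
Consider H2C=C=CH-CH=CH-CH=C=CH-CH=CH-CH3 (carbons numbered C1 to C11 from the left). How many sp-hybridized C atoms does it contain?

2

C1: sp2
C2: sp ✓
C3: sp2
C4: sp2
C5: sp2
C6: sp2
C7: sp ✓
C8: sp2
C9: sp2
C10: sp2
C11: sp3
C2, C7 → 2 sp carbons.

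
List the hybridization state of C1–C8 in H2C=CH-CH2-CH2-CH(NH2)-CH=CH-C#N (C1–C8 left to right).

C1: 3 σ bonds, plus one π bond; 3 regions of electron density → sp2.
C2 — 3 σ bonds, plus one π bond. Steric number 3, so sp2.
C3 is sp3: 4 σ bonds, 4 electron-density regions.
C4: 4 σ bonds — 4 electron domains, sp3.
C5 carries 4 σ bonds, giving a steric number of 4, so it is sp3.
C6 is sp2: 3 σ bonds, plus one π bond, 3 electron-density regions.
C7 has 3 σ bonds, plus one π bond: steric number 3 → sp2.
C8: 2 σ bonds, plus two π bonds; 2 regions of electron density → sp.

C1 sp2, C2 sp2, C3 sp3, C4 sp3, C5 sp3, C6 sp2, C7 sp2, C8 sp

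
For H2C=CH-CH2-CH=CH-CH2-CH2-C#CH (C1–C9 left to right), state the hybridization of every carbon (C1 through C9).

C1 sp2, C2 sp2, C3 sp3, C4 sp2, C5 sp2, C6 sp3, C7 sp3, C8 sp, C9 sp

C1 is sp2: 3 σ bonds, plus one π bond, 3 electron-density regions.
C2 carries 3 σ bonds, plus one π bond, giving a steric number of 3, so it is sp2.
C3: 4 σ bonds — 4 electron domains, sp3.
C4 (3 σ bonds, plus one π bond) has steric number 3: sp2.
C5: 3 σ bonds, plus one π bond — 3 electron domains, sp2.
C6: 4 σ bonds — 4 electron domains, sp3.
C7 (4 σ bonds) has steric number 4: sp3.
C8 carries 2 σ bonds, plus two π bonds, giving a steric number of 2, so it is sp.
C9 carries 2 σ bonds, plus two π bonds, giving a steric number of 2, so it is sp.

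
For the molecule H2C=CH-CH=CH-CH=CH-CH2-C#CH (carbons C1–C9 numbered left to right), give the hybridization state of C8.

C8: 2 σ bonds, plus two π bonds; 2 regions of electron density → sp.

sp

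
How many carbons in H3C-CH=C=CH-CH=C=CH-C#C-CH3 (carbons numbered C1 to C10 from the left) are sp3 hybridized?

C1: sp3 ✓
C2: sp2
C3: sp
C4: sp2
C5: sp2
C6: sp
C7: sp2
C8: sp
C9: sp
C10: sp3 ✓
C1, C10 → 2 sp3 carbons.

2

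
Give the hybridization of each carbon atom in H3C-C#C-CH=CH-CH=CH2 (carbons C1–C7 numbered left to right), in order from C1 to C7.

C1: 4 σ bonds — 4 electron domains, sp3.
C2 has 2 σ bonds, plus two π bonds: steric number 2 → sp.
C3 — 2 σ bonds, plus two π bonds. Steric number 2, so sp.
C4 carries 3 σ bonds, plus one π bond, giving a steric number of 3, so it is sp2.
C5: 3 σ bonds, plus one π bond — 3 electron domains, sp2.
C6: 3 σ bonds, plus one π bond — 3 electron domains, sp2.
C7 has 3 σ bonds, plus one π bond: steric number 3 → sp2.

C1 sp3, C2 sp, C3 sp, C4 sp2, C5 sp2, C6 sp2, C7 sp2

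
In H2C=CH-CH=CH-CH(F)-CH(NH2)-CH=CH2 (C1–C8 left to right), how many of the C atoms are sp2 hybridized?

C1: sp2 ✓
C2: sp2 ✓
C3: sp2 ✓
C4: sp2 ✓
C5: sp3
C6: sp3
C7: sp2 ✓
C8: sp2 ✓
C1, C2, C3, C4, C7, C8 → 6 sp2 carbons.

6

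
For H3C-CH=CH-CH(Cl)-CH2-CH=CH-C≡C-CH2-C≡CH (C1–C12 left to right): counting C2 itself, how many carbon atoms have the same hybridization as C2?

4

C2 is sp2 (one π bond).
C1: sp3
C2: sp2 ✓
C3: sp2 ✓
C4: sp3
C5: sp3
C6: sp2 ✓
C7: sp2 ✓
C8: sp
C9: sp
C10: sp3
C11: sp
C12: sp
4 carbons are sp2.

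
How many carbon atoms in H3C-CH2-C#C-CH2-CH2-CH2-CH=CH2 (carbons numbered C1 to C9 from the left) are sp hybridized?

2

C1: sp3
C2: sp3
C3: sp ✓
C4: sp ✓
C5: sp3
C6: sp3
C7: sp3
C8: sp2
C9: sp2
C3, C4 → 2 sp carbons.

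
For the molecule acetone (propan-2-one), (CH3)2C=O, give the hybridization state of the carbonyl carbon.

The carbonyl carbon: 3 σ bonds, plus one π bond — 3 electron domains, sp2.

sp²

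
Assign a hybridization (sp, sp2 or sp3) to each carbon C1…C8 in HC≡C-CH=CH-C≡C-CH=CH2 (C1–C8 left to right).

C1 — 2 σ bonds, plus two π bonds. Steric number 2, so sp.
C2 carries 2 σ bonds, plus two π bonds, giving a steric number of 2, so it is sp.
C3 — 3 σ bonds, plus one π bond. Steric number 3, so sp2.
C4: 3 σ bonds, plus one π bond — 3 electron domains, sp2.
C5 carries 2 σ bonds, plus two π bonds, giving a steric number of 2, so it is sp.
C6: 2 σ bonds, plus two π bonds; 2 regions of electron density → sp.
C7 (3 σ bonds, plus one π bond) has steric number 3: sp2.
C8 is sp2: 3 σ bonds, plus one π bond, 3 electron-density regions.

C1 sp, C2 sp, C3 sp2, C4 sp2, C5 sp, C6 sp, C7 sp2, C8 sp2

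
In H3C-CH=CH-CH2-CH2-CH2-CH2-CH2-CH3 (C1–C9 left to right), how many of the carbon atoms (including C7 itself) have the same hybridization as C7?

7

C7 is sp3 (only σ bonds).
C1: sp3 ✓
C2: sp2
C3: sp2
C4: sp3 ✓
C5: sp3 ✓
C6: sp3 ✓
C7: sp3 ✓
C8: sp3 ✓
C9: sp3 ✓
7 carbons are sp3.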